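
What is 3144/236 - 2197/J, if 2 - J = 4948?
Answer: 4017179/291814 ≈ 13.766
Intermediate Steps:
J = -4946 (J = 2 - 1*4948 = 2 - 4948 = -4946)
3144/236 - 2197/J = 3144/236 - 2197/(-4946) = 3144*(1/236) - 2197*(-1/4946) = 786/59 + 2197/4946 = 4017179/291814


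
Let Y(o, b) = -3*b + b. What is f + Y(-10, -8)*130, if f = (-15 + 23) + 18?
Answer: 2106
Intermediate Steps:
Y(o, b) = -2*b
f = 26 (f = 8 + 18 = 26)
f + Y(-10, -8)*130 = 26 - 2*(-8)*130 = 26 + 16*130 = 26 + 2080 = 2106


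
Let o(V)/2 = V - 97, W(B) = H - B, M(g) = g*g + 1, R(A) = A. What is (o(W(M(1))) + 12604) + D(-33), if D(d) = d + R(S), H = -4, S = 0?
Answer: 12365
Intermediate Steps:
M(g) = 1 + g² (M(g) = g² + 1 = 1 + g²)
W(B) = -4 - B
D(d) = d (D(d) = d + 0 = d)
o(V) = -194 + 2*V (o(V) = 2*(V - 97) = 2*(-97 + V) = -194 + 2*V)
(o(W(M(1))) + 12604) + D(-33) = ((-194 + 2*(-4 - (1 + 1²))) + 12604) - 33 = ((-194 + 2*(-4 - (1 + 1))) + 12604) - 33 = ((-194 + 2*(-4 - 1*2)) + 12604) - 33 = ((-194 + 2*(-4 - 2)) + 12604) - 33 = ((-194 + 2*(-6)) + 12604) - 33 = ((-194 - 12) + 12604) - 33 = (-206 + 12604) - 33 = 12398 - 33 = 12365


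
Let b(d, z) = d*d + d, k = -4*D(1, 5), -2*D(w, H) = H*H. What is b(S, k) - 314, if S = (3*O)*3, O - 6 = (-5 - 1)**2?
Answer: 142948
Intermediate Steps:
O = 42 (O = 6 + (-5 - 1)**2 = 6 + (-6)**2 = 6 + 36 = 42)
D(w, H) = -H**2/2 (D(w, H) = -H*H/2 = -H**2/2)
S = 378 (S = (3*42)*3 = 126*3 = 378)
k = 50 (k = -(-2)*5**2 = -(-2)*25 = -4*(-25/2) = 50)
b(d, z) = d + d**2 (b(d, z) = d**2 + d = d + d**2)
b(S, k) - 314 = 378*(1 + 378) - 314 = 378*379 - 314 = 143262 - 314 = 142948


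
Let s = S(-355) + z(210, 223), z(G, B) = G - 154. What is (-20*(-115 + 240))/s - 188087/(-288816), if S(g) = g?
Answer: 778278013/86355984 ≈ 9.0124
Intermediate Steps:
z(G, B) = -154 + G
s = -299 (s = -355 + (-154 + 210) = -355 + 56 = -299)
(-20*(-115 + 240))/s - 188087/(-288816) = -20*(-115 + 240)/(-299) - 188087/(-288816) = -20*125*(-1/299) - 188087*(-1/288816) = -2500*(-1/299) + 188087/288816 = 2500/299 + 188087/288816 = 778278013/86355984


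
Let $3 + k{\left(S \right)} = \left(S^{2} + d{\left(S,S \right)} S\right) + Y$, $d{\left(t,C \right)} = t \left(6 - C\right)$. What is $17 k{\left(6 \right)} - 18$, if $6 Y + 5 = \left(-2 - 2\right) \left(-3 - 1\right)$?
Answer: $\frac{3445}{6} \approx 574.17$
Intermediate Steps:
$Y = \frac{11}{6}$ ($Y = - \frac{5}{6} + \frac{\left(-2 - 2\right) \left(-3 - 1\right)}{6} = - \frac{5}{6} + \frac{\left(-4\right) \left(-4\right)}{6} = - \frac{5}{6} + \frac{1}{6} \cdot 16 = - \frac{5}{6} + \frac{8}{3} = \frac{11}{6} \approx 1.8333$)
$k{\left(S \right)} = - \frac{7}{6} + S^{2} + S^{2} \left(6 - S\right)$ ($k{\left(S \right)} = -3 + \left(\left(S^{2} + S \left(6 - S\right) S\right) + \frac{11}{6}\right) = -3 + \left(\left(S^{2} + S^{2} \left(6 - S\right)\right) + \frac{11}{6}\right) = -3 + \left(\frac{11}{6} + S^{2} + S^{2} \left(6 - S\right)\right) = - \frac{7}{6} + S^{2} + S^{2} \left(6 - S\right)$)
$17 k{\left(6 \right)} - 18 = 17 \left(- \frac{7}{6} - 6^{3} + 7 \cdot 6^{2}\right) - 18 = 17 \left(- \frac{7}{6} - 216 + 7 \cdot 36\right) - 18 = 17 \left(- \frac{7}{6} - 216 + 252\right) - 18 = 17 \cdot \frac{209}{6} - 18 = \frac{3553}{6} - 18 = \frac{3445}{6}$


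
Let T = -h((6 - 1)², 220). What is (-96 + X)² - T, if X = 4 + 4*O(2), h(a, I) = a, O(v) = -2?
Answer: 10025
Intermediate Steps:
X = -4 (X = 4 + 4*(-2) = 4 - 8 = -4)
T = -25 (T = -(6 - 1)² = -1*5² = -1*25 = -25)
(-96 + X)² - T = (-96 - 4)² - 1*(-25) = (-100)² + 25 = 10000 + 25 = 10025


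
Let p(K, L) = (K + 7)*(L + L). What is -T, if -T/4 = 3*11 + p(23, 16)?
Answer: 3972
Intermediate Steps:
p(K, L) = 2*L*(7 + K) (p(K, L) = (7 + K)*(2*L) = 2*L*(7 + K))
T = -3972 (T = -4*(3*11 + 2*16*(7 + 23)) = -4*(33 + 2*16*30) = -4*(33 + 960) = -4*993 = -3972)
-T = -1*(-3972) = 3972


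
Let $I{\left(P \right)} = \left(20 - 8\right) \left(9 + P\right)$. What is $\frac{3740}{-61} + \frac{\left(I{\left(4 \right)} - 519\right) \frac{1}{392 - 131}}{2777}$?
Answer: $- \frac{903587641}{14737539} \approx -61.312$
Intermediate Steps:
$I{\left(P \right)} = 108 + 12 P$ ($I{\left(P \right)} = 12 \left(9 + P\right) = 108 + 12 P$)
$\frac{3740}{-61} + \frac{\left(I{\left(4 \right)} - 519\right) \frac{1}{392 - 131}}{2777} = \frac{3740}{-61} + \frac{\left(\left(108 + 12 \cdot 4\right) - 519\right) \frac{1}{392 - 131}}{2777} = 3740 \left(- \frac{1}{61}\right) + \frac{\left(108 + 48\right) - 519}{261} \cdot \frac{1}{2777} = - \frac{3740}{61} + \left(156 - 519\right) \frac{1}{261} \cdot \frac{1}{2777} = - \frac{3740}{61} + \left(-363\right) \frac{1}{261} \cdot \frac{1}{2777} = - \frac{3740}{61} - \frac{121}{241599} = - \frac{903587641}{14737539}$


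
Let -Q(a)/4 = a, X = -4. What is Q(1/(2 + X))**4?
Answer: 16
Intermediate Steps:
Q(a) = -4*a
Q(1/(2 + X))**4 = (-4/(2 - 4))**4 = (-4/(-2))**4 = (-4*(-1/2))**4 = 2**4 = 16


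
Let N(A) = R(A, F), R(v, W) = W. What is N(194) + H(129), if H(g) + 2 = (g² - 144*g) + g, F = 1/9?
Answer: -16271/9 ≈ -1807.9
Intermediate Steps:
F = ⅑ ≈ 0.11111
N(A) = ⅑
H(g) = -2 + g² - 143*g (H(g) = -2 + ((g² - 144*g) + g) = -2 + (g² - 143*g) = -2 + g² - 143*g)
N(194) + H(129) = ⅑ + (-2 + 129² - 143*129) = ⅑ + (-2 + 16641 - 18447) = ⅑ - 1808 = -16271/9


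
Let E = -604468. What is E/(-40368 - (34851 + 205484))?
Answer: 604468/280703 ≈ 2.1534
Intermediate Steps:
E/(-40368 - (34851 + 205484)) = -604468/(-40368 - (34851 + 205484)) = -604468/(-40368 - 1*240335) = -604468/(-40368 - 240335) = -604468/(-280703) = -604468*(-1/280703) = 604468/280703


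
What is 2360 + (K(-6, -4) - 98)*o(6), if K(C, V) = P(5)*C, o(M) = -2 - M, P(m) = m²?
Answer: 4344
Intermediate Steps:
K(C, V) = 25*C (K(C, V) = 5²*C = 25*C)
2360 + (K(-6, -4) - 98)*o(6) = 2360 + (25*(-6) - 98)*(-2 - 1*6) = 2360 + (-150 - 98)*(-2 - 6) = 2360 - 248*(-8) = 2360 + 1984 = 4344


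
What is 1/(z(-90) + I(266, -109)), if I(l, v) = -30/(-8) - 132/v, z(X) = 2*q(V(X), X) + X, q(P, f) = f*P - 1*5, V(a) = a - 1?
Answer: 436/7100243 ≈ 6.1406e-5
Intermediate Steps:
V(a) = -1 + a
q(P, f) = -5 + P*f (q(P, f) = P*f - 5 = -5 + P*f)
z(X) = -10 + X + 2*X*(-1 + X) (z(X) = 2*(-5 + (-1 + X)*X) + X = 2*(-5 + X*(-1 + X)) + X = (-10 + 2*X*(-1 + X)) + X = -10 + X + 2*X*(-1 + X))
I(l, v) = 15/4 - 132/v (I(l, v) = -30*(-⅛) - 132/v = 15/4 - 132/v)
1/(z(-90) + I(266, -109)) = 1/((-10 - 1*(-90) + 2*(-90)²) + (15/4 - 132/(-109))) = 1/((-10 + 90 + 2*8100) + (15/4 - 132*(-1/109))) = 1/((-10 + 90 + 16200) + (15/4 + 132/109)) = 1/(16280 + 2163/436) = 1/(7100243/436) = 436/7100243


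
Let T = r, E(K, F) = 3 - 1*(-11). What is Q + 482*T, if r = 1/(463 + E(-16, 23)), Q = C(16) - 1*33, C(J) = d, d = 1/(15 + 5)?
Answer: -304703/9540 ≈ -31.940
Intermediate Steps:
E(K, F) = 14 (E(K, F) = 3 + 11 = 14)
d = 1/20 ≈ 0.050000
C(J) = 1/20
Q = -659/20 (Q = 1/20 - 1*33 = 1/20 - 33 = -659/20 ≈ -32.950)
r = 1/477 (r = 1/(463 + 14) = 1/477 ≈ 0.0020964)
T = 1/477 ≈ 0.0020964
Q + 482*T = -659/20 + 482*(1/477) = -659/20 + 482/477 = -304703/9540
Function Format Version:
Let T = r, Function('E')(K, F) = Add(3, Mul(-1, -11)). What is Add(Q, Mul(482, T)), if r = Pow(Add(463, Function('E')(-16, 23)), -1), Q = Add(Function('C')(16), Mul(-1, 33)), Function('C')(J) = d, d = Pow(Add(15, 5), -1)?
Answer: Rational(-304703, 9540) ≈ -31.940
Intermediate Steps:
Function('E')(K, F) = 14 (Function('E')(K, F) = Add(3, 11) = 14)
d = Rational(1, 20) (d = Pow(20, -1) = Rational(1, 20) ≈ 0.050000)
Function('C')(J) = Rational(1, 20)
Q = Rational(-659, 20) (Q = Add(Rational(1, 20), Mul(-1, 33)) = Add(Rational(1, 20), -33) = Rational(-659, 20) ≈ -32.950)
r = Rational(1, 477) (r = Pow(Add(463, 14), -1) = Pow(477, -1) = Rational(1, 477) ≈ 0.0020964)
T = Rational(1, 477) ≈ 0.0020964
Add(Q, Mul(482, T)) = Add(Rational(-659, 20), Mul(482, Rational(1, 477))) = Add(Rational(-659, 20), Rational(482, 477)) = Rational(-304703, 9540)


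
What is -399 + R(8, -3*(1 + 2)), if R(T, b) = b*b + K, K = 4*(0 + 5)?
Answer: -298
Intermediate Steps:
K = 20 (K = 4*5 = 20)
R(T, b) = 20 + b² (R(T, b) = b*b + 20 = b² + 20 = 20 + b²)
-399 + R(8, -3*(1 + 2)) = -399 + (20 + (-3*(1 + 2))²) = -399 + (20 + (-3*3)²) = -399 + (20 + (-9)²) = -399 + (20 + 81) = -399 + 101 = -298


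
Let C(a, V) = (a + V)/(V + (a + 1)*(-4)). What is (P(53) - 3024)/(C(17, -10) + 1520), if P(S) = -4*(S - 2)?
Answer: -264696/124633 ≈ -2.1238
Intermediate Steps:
P(S) = 8 - 4*S (P(S) = -4*(-2 + S) = 8 - 4*S)
C(a, V) = (V + a)/(-4 + V - 4*a) (C(a, V) = (V + a)/(V + (1 + a)*(-4)) = (V + a)/(V + (-4 - 4*a)) = (V + a)/(-4 + V - 4*a))
(P(53) - 3024)/(C(17, -10) + 1520) = ((8 - 4*53) - 3024)/((-1*(-10) - 1*17)/(4 - 1*(-10) + 4*17) + 1520) = ((8 - 212) - 3024)/((10 - 17)/(4 + 10 + 68) + 1520) = (-204 - 3024)/(-7/82 + 1520) = -3228/((1/82)*(-7) + 1520) = -3228/(-7/82 + 1520) = -3228/124633/82 = -3228*82/124633 = -264696/124633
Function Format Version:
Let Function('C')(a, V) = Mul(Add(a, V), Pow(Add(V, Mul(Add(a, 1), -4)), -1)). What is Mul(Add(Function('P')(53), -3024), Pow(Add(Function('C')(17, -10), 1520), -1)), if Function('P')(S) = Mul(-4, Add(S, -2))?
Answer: Rational(-264696, 124633) ≈ -2.1238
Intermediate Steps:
Function('P')(S) = Add(8, Mul(-4, S)) (Function('P')(S) = Mul(-4, Add(-2, S)) = Add(8, Mul(-4, S)))
Function('C')(a, V) = Mul(Pow(Add(-4, V, Mul(-4, a)), -1), Add(V, a)) (Function('C')(a, V) = Mul(Add(V, a), Pow(Add(V, Mul(Add(1, a), -4)), -1)) = Mul(Add(V, a), Pow(Add(V, Add(-4, Mul(-4, a))), -1)) = Mul(Add(V, a), Pow(Add(-4, V, Mul(-4, a)), -1)) = Mul(Pow(Add(-4, V, Mul(-4, a)), -1), Add(V, a)))
Mul(Add(Function('P')(53), -3024), Pow(Add(Function('C')(17, -10), 1520), -1)) = Mul(Add(Add(8, Mul(-4, 53)), -3024), Pow(Add(Mul(Pow(Add(4, Mul(-1, -10), Mul(4, 17)), -1), Add(Mul(-1, -10), Mul(-1, 17))), 1520), -1)) = Mul(Add(Add(8, -212), -3024), Pow(Add(Mul(Pow(Add(4, 10, 68), -1), Add(10, -17)), 1520), -1)) = Mul(Add(-204, -3024), Pow(Add(Mul(Pow(82, -1), -7), 1520), -1)) = Mul(-3228, Pow(Add(Mul(Rational(1, 82), -7), 1520), -1)) = Mul(-3228, Pow(Add(Rational(-7, 82), 1520), -1)) = Mul(-3228, Pow(Rational(124633, 82), -1)) = Mul(-3228, Rational(82, 124633)) = Rational(-264696, 124633)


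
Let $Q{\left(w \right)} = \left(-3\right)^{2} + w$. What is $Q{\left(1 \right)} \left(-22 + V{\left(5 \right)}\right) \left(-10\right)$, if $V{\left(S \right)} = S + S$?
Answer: $1200$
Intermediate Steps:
$V{\left(S \right)} = 2 S$
$Q{\left(w \right)} = 9 + w$
$Q{\left(1 \right)} \left(-22 + V{\left(5 \right)}\right) \left(-10\right) = \left(9 + 1\right) \left(-22 + 2 \cdot 5\right) \left(-10\right) = 10 \left(-22 + 10\right) \left(-10\right) = 10 \left(\left(-12\right) \left(-10\right)\right) = 10 \cdot 120 = 1200$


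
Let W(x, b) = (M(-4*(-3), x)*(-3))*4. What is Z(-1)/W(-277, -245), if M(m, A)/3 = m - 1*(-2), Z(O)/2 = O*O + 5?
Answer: -1/42 ≈ -0.023810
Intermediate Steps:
Z(O) = 10 + 2*O**2 (Z(O) = 2*(O*O + 5) = 2*(O**2 + 5) = 2*(5 + O**2) = 10 + 2*O**2)
M(m, A) = 6 + 3*m (M(m, A) = 3*(m - 1*(-2)) = 3*(m + 2) = 3*(2 + m) = 6 + 3*m)
W(x, b) = -504 (W(x, b) = ((6 + 3*(-4*(-3)))*(-3))*4 = ((6 + 3*12)*(-3))*4 = ((6 + 36)*(-3))*4 = (42*(-3))*4 = -126*4 = -504)
Z(-1)/W(-277, -245) = (10 + 2*(-1)**2)/(-504) = (10 + 2*1)*(-1/504) = (10 + 2)*(-1/504) = 12*(-1/504) = -1/42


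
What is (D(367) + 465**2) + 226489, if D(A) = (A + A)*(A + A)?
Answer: 981470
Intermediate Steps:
D(A) = 4*A**2 (D(A) = (2*A)*(2*A) = 4*A**2)
(D(367) + 465**2) + 226489 = (4*367**2 + 465**2) + 226489 = (4*134689 + 216225) + 226489 = (538756 + 216225) + 226489 = 754981 + 226489 = 981470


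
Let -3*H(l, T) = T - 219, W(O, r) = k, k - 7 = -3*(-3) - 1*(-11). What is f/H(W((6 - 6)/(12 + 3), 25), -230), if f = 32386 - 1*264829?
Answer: -697329/449 ≈ -1553.1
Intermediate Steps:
k = 27 (k = 7 + (-3*(-3) - 1*(-11)) = 7 + (9 + 11) = 7 + 20 = 27)
W(O, r) = 27
H(l, T) = 73 - T/3 (H(l, T) = -(T - 219)/3 = -(-219 + T)/3 = 73 - T/3)
f = -232443 (f = 32386 - 264829 = -232443)
f/H(W((6 - 6)/(12 + 3), 25), -230) = -232443/(73 - 1/3*(-230)) = -232443/(73 + 230/3) = -232443/449/3 = -232443*3/449 = -697329/449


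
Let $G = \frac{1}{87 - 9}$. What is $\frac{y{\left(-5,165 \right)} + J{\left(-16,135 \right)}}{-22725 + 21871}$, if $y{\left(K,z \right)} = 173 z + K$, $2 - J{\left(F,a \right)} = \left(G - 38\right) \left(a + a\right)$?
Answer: $- \frac{504381}{11102} \approx -45.432$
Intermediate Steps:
$G = \frac{1}{78} \approx 0.012821$
$J{\left(F,a \right)} = 2 + \frac{2963 a}{39}$ ($J{\left(F,a \right)} = 2 - \left(\frac{1}{78} - 38\right) \left(a + a\right) = 2 - - \frac{2963 \cdot 2 a}{78} = 2 - - \frac{2963 a}{39} = 2 + \frac{2963 a}{39}$)
$y{\left(K,z \right)} = K + 173 z$
$\frac{y{\left(-5,165 \right)} + J{\left(-16,135 \right)}}{-22725 + 21871} = \frac{\left(-5 + 173 \cdot 165\right) + \left(2 + \frac{2963}{39} \cdot 135\right)}{-22725 + 21871} = \frac{\left(-5 + 28545\right) + \left(2 + \frac{133335}{13}\right)}{-854} = \left(28540 + \frac{133361}{13}\right) \left(- \frac{1}{854}\right) = \frac{504381}{13} \left(- \frac{1}{854}\right) = - \frac{504381}{11102}$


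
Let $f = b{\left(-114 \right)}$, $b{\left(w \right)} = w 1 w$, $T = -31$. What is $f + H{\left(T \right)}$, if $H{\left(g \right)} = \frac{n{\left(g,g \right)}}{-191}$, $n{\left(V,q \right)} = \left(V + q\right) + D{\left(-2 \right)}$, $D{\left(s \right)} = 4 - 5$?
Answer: $\frac{2482299}{191} \approx 12996.0$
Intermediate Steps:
$D{\left(s \right)} = -1$
$n{\left(V,q \right)} = -1 + V + q$ ($n{\left(V,q \right)} = \left(V + q\right) - 1 = -1 + V + q$)
$H{\left(g \right)} = \frac{1}{191} - \frac{2 g}{191}$ ($H{\left(g \right)} = \frac{-1 + g + g}{-191} = \left(-1 + 2 g\right) \left(- \frac{1}{191}\right) = \frac{1}{191} - \frac{2 g}{191}$)
$b{\left(w \right)} = w^{2}$ ($b{\left(w \right)} = w w = w^{2}$)
$f = 12996$ ($f = \left(-114\right)^{2} = 12996$)
$f + H{\left(T \right)} = 12996 + \left(\frac{1}{191} - - \frac{62}{191}\right) = 12996 + \left(\frac{1}{191} + \frac{62}{191}\right) = 12996 + \frac{63}{191} = \frac{2482299}{191}$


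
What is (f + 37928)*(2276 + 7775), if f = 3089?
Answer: 412261867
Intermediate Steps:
(f + 37928)*(2276 + 7775) = (3089 + 37928)*(2276 + 7775) = 41017*10051 = 412261867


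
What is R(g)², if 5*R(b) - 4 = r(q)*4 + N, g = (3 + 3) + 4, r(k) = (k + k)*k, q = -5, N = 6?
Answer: 1764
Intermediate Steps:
r(k) = 2*k² (r(k) = (2*k)*k = 2*k²)
g = 10 (g = 6 + 4 = 10)
R(b) = 42 (R(b) = ⅘ + ((2*(-5)²)*4 + 6)/5 = ⅘ + ((2*25)*4 + 6)/5 = ⅘ + (50*4 + 6)/5 = ⅘ + (200 + 6)/5 = ⅘ + (⅕)*206 = ⅘ + 206/5 = 42)
R(g)² = 42² = 1764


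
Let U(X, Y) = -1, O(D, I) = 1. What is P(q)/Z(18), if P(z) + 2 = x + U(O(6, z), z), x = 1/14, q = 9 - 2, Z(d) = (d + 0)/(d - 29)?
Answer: 451/252 ≈ 1.7897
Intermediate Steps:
Z(d) = d/(-29 + d)
q = 7
x = 1/14 ≈ 0.071429
P(z) = -41/14 (P(z) = -2 + (1/14 - 1) = -2 - 13/14 = -41/14)
P(q)/Z(18) = -41/(14*(18/(-29 + 18))) = -41/(14*(18/(-11))) = -41/(14*(18*(-1/11))) = -41/(14*(-18/11)) = -41/14*(-11/18) = 451/252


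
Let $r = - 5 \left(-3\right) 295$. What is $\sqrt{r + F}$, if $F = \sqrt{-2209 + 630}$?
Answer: $\sqrt{4425 + i \sqrt{1579}} \approx 66.521 + 0.2987 i$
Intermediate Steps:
$r = 4425$ ($r = \left(-1\right) \left(-15\right) 295 = 15 \cdot 295 = 4425$)
$F = i \sqrt{1579}$ ($F = \sqrt{-1579} = i \sqrt{1579} \approx 39.737 i$)
$\sqrt{r + F} = \sqrt{4425 + i \sqrt{1579}}$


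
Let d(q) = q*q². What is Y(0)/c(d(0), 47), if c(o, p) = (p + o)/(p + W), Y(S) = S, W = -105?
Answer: 0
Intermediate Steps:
d(q) = q³
c(o, p) = (o + p)/(-105 + p) (c(o, p) = (p + o)/(p - 105) = (o + p)/(-105 + p))
Y(0)/c(d(0), 47) = 0/(((0³ + 47)/(-105 + 47))) = 0/(((0 + 47)/(-58))) = 0/((-1/58*47)) = 0/(-47/58) = 0*(-58/47) = 0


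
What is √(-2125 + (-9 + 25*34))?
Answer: 2*I*√321 ≈ 35.833*I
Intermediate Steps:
√(-2125 + (-9 + 25*34)) = √(-2125 + (-9 + 850)) = √(-2125 + 841) = √(-1284) = 2*I*√321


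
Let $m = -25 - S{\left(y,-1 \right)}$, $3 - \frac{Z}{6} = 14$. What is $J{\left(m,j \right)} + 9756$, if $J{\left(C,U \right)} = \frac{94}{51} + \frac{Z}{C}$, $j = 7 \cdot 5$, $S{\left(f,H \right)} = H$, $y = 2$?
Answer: $\frac{1991161}{204} \approx 9760.6$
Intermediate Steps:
$Z = -66$ ($Z = 18 - 84 = -66$)
$j = 35$
$m = -24$ ($m = -25 - -1 = -25 + 1 = -24$)
$J{\left(C,U \right)} = \frac{94}{51} - \frac{66}{C}$
$J{\left(m,j \right)} + 9756 = \left(\frac{94}{51} - \frac{66}{-24}\right) + 9756 = \left(\frac{94}{51} - - \frac{11}{4}\right) + 9756 = \left(\frac{94}{51} + \frac{11}{4}\right) + 9756 = \frac{937}{204} + 9756 = \frac{1991161}{204}$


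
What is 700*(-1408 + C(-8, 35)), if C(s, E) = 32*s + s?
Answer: -1170400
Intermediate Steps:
C(s, E) = 33*s
700*(-1408 + C(-8, 35)) = 700*(-1408 + 33*(-8)) = 700*(-1408 - 264) = 700*(-1672) = -1170400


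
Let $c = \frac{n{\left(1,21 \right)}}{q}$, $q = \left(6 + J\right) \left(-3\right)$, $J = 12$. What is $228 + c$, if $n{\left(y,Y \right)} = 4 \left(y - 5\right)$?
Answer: $\frac{6164}{27} \approx 228.3$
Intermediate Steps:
$n{\left(y,Y \right)} = -20 + 4 y$ ($n{\left(y,Y \right)} = 4 \left(-5 + y\right) = -20 + 4 y$)
$q = -54$ ($q = \left(6 + 12\right) \left(-3\right) = 18 \left(-3\right) = -54$)
$c = \frac{8}{27}$ ($c = \frac{-20 + 4 \cdot 1}{-54} = \left(-20 + 4\right) \left(- \frac{1}{54}\right) = \left(-16\right) \left(- \frac{1}{54}\right) = \frac{8}{27} \approx 0.2963$)
$228 + c = 228 + \frac{8}{27} = \frac{6164}{27}$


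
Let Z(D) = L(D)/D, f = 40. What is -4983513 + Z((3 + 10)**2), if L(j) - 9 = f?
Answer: -842213648/169 ≈ -4.9835e+6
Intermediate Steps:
L(j) = 49 (L(j) = 9 + 40 = 49)
Z(D) = 49/D
-4983513 + Z((3 + 10)**2) = -4983513 + 49/((3 + 10)**2) = -4983513 + 49/(13**2) = -4983513 + 49/169 = -842213648/169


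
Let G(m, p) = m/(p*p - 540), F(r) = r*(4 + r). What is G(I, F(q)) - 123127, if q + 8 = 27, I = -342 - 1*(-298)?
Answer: -23446951527/190429 ≈ -1.2313e+5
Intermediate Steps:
I = -44 (I = -342 + 298 = -44)
q = 19 (q = -8 + 27 = 19)
G(m, p) = m/(-540 + p²) (G(m, p) = m/(p² - 540) = m/(-540 + p²))
G(I, F(q)) - 123127 = -44/(-540 + (19*(4 + 19))²) - 123127 = -44/(-540 + (19*23)²) - 123127 = -44/(-540 + 437²) - 123127 = -44/(-540 + 190969) - 123127 = -44/190429 - 123127 = -23446951527/190429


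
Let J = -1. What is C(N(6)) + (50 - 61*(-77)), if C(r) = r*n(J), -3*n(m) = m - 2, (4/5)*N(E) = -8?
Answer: 4737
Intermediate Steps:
N(E) = -10 (N(E) = (5/4)*(-8) = -10)
n(m) = ⅔ - m/3 (n(m) = -(m - 2)/3 = -(-2 + m)/3 = ⅔ - m/3)
C(r) = r (C(r) = r*(⅔ - ⅓*(-1)) = r*(⅔ + ⅓) = r*1 = r)
C(N(6)) + (50 - 61*(-77)) = -10 + (50 - 61*(-77)) = -10 + (50 + 4697) = -10 + 4747 = 4737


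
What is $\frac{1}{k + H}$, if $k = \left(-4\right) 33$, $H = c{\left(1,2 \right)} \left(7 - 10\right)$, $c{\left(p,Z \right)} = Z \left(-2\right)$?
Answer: $- \frac{1}{120} \approx -0.0083333$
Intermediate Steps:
$c{\left(p,Z \right)} = - 2 Z$
$H = 12$ ($H = \left(-2\right) 2 \left(7 - 10\right) = \left(-4\right) \left(-3\right) = 12$)
$k = -132$
$\frac{1}{k + H} = \frac{1}{-132 + 12} = \frac{1}{-120} = - \frac{1}{120}$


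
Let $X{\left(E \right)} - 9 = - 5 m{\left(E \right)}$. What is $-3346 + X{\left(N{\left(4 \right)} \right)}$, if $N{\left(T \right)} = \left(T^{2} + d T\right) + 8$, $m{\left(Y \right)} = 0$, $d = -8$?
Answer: $-3337$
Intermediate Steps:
$N{\left(T \right)} = 8 + T^{2} - 8 T$ ($N{\left(T \right)} = \left(T^{2} - 8 T\right) + 8 = 8 + T^{2} - 8 T$)
$X{\left(E \right)} = 9$ ($X{\left(E \right)} = 9 - 0 = 9 + 0 = 9$)
$-3346 + X{\left(N{\left(4 \right)} \right)} = -3346 + 9 = -3337$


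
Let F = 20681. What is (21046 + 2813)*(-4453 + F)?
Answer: 387183852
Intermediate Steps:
(21046 + 2813)*(-4453 + F) = (21046 + 2813)*(-4453 + 20681) = 23859*16228 = 387183852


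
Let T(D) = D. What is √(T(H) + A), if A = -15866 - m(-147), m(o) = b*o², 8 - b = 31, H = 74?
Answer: √481215 ≈ 693.70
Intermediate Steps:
b = -23 (b = 8 - 1*31 = 8 - 31 = -23)
m(o) = -23*o²
A = 481141 (A = -15866 - (-23)*(-147)² = -15866 - (-23)*21609 = -15866 - 1*(-497007) = -15866 + 497007 = 481141)
√(T(H) + A) = √(74 + 481141) = √481215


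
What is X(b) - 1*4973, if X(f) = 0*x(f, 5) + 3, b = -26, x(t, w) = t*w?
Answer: -4970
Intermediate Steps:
X(f) = 3 (X(f) = 0*(f*5) + 3 = 0*(5*f) + 3 = 0 + 3 = 3)
X(b) - 1*4973 = 3 - 1*4973 = 3 - 4973 = -4970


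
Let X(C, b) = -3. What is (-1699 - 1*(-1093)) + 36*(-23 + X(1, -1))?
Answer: -1542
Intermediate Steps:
(-1699 - 1*(-1093)) + 36*(-23 + X(1, -1)) = (-1699 - 1*(-1093)) + 36*(-23 - 3) = (-1699 + 1093) + 36*(-26) = -606 - 936 = -1542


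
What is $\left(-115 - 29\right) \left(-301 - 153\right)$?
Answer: $65376$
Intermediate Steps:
$\left(-115 - 29\right) \left(-301 - 153\right) = \left(-144\right) \left(-454\right) = 65376$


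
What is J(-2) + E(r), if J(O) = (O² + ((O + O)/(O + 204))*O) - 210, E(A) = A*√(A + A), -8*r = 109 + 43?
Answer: -20802/101 - 19*I*√38 ≈ -205.96 - 117.12*I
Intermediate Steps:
r = -19 (r = -(109 + 43)/8 = -⅛*152 = -19)
E(A) = √2*A^(3/2) (E(A) = A*√(2*A) = A*(√2*√A) = √2*A^(3/2))
J(O) = -210 + O² + 2*O²/(204 + O) (J(O) = (O² + ((2*O)/(204 + O))*O) - 210 = (O² + (2*O/(204 + O))*O) - 210 = (O² + 2*O²/(204 + O)) - 210 = -210 + O² + 2*O²/(204 + O))
J(-2) + E(r) = (-42840 + (-2)³ - 210*(-2) + 206*(-2)²)/(204 - 2) + √2*(-19)^(3/2) = (-42840 - 8 + 420 + 206*4)/202 + √2*(-19*I*√19) = (-42840 - 8 + 420 + 824)/202 - 19*I*√38 = (1/202)*(-41604) - 19*I*√38 = -20802/101 - 19*I*√38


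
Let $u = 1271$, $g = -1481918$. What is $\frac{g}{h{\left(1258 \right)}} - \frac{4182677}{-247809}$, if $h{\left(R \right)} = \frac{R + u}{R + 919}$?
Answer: $- \frac{266484943553347}{208902987} \approx -1.2756 \cdot 10^{6}$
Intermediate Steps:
$h{\left(R \right)} = \frac{1271 + R}{919 + R}$ ($h{\left(R \right)} = \frac{R + 1271}{R + 919} = \frac{1271 + R}{919 + R}$)
$\frac{g}{h{\left(1258 \right)}} - \frac{4182677}{-247809} = - \frac{1481918}{\frac{1}{919 + 1258} \left(1271 + 1258\right)} - \frac{4182677}{-247809} = - \frac{1481918}{\frac{1}{2177} \cdot 2529} - - \frac{4182677}{247809} = - \frac{1481918}{\frac{1}{2177} \cdot 2529} + \frac{4182677}{247809} = - \frac{1481918}{\frac{2529}{2177}} + \frac{4182677}{247809} = \left(-1481918\right) \frac{2177}{2529} + \frac{4182677}{247809} = - \frac{3226135486}{2529} + \frac{4182677}{247809} = - \frac{266484943553347}{208902987}$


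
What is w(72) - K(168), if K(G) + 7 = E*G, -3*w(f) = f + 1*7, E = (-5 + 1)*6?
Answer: 12038/3 ≈ 4012.7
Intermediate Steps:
E = -24 (E = -4*6 = -24)
w(f) = -7/3 - f/3 (w(f) = -(f + 1*7)/3 = -(f + 7)/3 = -(7 + f)/3 = -7/3 - f/3)
K(G) = -7 - 24*G
w(72) - K(168) = (-7/3 - ⅓*72) - (-7 - 24*168) = (-7/3 - 24) - (-7 - 4032) = -79/3 - 1*(-4039) = -79/3 + 4039 = 12038/3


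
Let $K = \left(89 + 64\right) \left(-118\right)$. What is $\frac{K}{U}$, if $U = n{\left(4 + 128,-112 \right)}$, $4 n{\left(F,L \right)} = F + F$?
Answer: $- \frac{3009}{11} \approx -273.55$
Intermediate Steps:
$n{\left(F,L \right)} = \frac{F}{2}$ ($n{\left(F,L \right)} = \frac{F + F}{4} = \frac{2 F}{4} = \frac{F}{2}$)
$K = -18054$ ($K = 153 \left(-118\right) = -18054$)
$U = 66$ ($U = \frac{4 + 128}{2} = \frac{1}{2} \cdot 132 = 66$)
$\frac{K}{U} = - \frac{18054}{66} = \left(-18054\right) \frac{1}{66} = - \frac{3009}{11}$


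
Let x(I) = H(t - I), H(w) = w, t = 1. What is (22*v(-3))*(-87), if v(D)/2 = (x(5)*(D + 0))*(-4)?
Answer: 183744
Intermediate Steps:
x(I) = 1 - I
v(D) = 32*D (v(D) = 2*(((1 - 1*5)*(D + 0))*(-4)) = 2*(((1 - 5)*D)*(-4)) = 2*(-4*D*(-4)) = 2*(16*D) = 32*D)
(22*v(-3))*(-87) = (22*(32*(-3)))*(-87) = (22*(-96))*(-87) = -2112*(-87) = 183744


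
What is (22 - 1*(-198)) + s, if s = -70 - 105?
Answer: 45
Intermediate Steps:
s = -175
(22 - 1*(-198)) + s = (22 - 1*(-198)) - 175 = (22 + 198) - 175 = 220 - 175 = 45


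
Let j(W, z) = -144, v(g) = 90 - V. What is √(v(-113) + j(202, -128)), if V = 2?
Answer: 2*I*√14 ≈ 7.4833*I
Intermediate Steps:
v(g) = 88 (v(g) = 90 - 1*2 = 90 - 2 = 88)
√(v(-113) + j(202, -128)) = √(88 - 144) = √(-56) = 2*I*√14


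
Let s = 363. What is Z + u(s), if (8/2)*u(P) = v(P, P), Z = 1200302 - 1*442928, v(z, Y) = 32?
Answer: 757382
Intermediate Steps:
Z = 757374 (Z = 1200302 - 442928 = 757374)
u(P) = 8 (u(P) = (1/4)*32 = 8)
Z + u(s) = 757374 + 8 = 757382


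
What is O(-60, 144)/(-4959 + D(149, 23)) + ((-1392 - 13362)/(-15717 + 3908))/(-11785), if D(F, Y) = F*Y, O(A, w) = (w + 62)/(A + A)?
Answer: 2595645203/2558484090960 ≈ 0.0010145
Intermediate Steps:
O(A, w) = (62 + w)/(2*A) (O(A, w) = (62 + w)/((2*A)) = (62 + w)*(1/(2*A)) = (62 + w)/(2*A))
O(-60, 144)/(-4959 + D(149, 23)) + ((-1392 - 13362)/(-15717 + 3908))/(-11785) = ((½)*(62 + 144)/(-60))/(-4959 + 149*23) + ((-1392 - 13362)/(-15717 + 3908))/(-11785) = ((½)*(-1/60)*206)/(-4959 + 3427) - 14754/(-11809)*(-1/11785) = -103/60/(-1532) - 14754*(-1/11809)*(-1/11785) = -103/60*(-1/1532) + (14754/11809)*(-1/11785) = 103/91920 - 14754/139169065 = 2595645203/2558484090960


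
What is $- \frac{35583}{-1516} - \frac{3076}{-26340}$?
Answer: $\frac{235479859}{9982860} \approx 23.588$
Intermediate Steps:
$- \frac{35583}{-1516} - \frac{3076}{-26340} = \left(-35583\right) \left(- \frac{1}{1516}\right) - - \frac{769}{6585} = \frac{35583}{1516} + \frac{769}{6585} = \frac{235479859}{9982860}$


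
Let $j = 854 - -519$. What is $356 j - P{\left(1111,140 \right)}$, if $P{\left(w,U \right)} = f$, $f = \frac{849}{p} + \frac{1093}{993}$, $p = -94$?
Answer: $\frac{45625189811}{93342} \approx 4.888 \cdot 10^{5}$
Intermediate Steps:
$f = - \frac{740315}{93342}$ ($f = \frac{849}{-94} + \frac{1093}{993} = 849 \left(- \frac{1}{94}\right) + 1093 \cdot \frac{1}{993} = - \frac{849}{94} + \frac{1093}{993} = - \frac{740315}{93342} \approx -7.9312$)
$P{\left(w,U \right)} = - \frac{740315}{93342}$
$j = 1373$ ($j = 854 + 519 = 1373$)
$356 j - P{\left(1111,140 \right)} = 356 \cdot 1373 - - \frac{740315}{93342} = 488788 + \frac{740315}{93342} = \frac{45625189811}{93342}$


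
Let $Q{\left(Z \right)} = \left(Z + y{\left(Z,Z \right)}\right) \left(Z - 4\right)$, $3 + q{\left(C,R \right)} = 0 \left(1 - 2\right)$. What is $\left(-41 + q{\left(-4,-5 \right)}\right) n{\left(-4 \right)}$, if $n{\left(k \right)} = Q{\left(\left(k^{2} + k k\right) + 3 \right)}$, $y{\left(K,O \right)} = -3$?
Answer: $-43648$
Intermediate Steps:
$q{\left(C,R \right)} = -3$ ($q{\left(C,R \right)} = -3 + 0 \left(1 - 2\right) = -3 + 0 \left(-1\right) = -3 + 0 = -3$)
$Q{\left(Z \right)} = \left(-4 + Z\right) \left(-3 + Z\right)$ ($Q{\left(Z \right)} = \left(Z - 3\right) \left(Z - 4\right) = \left(-3 + Z\right) \left(-4 + Z\right) = \left(-4 + Z\right) \left(-3 + Z\right)$)
$n{\left(k \right)} = -9 + \left(3 + 2 k^{2}\right)^{2} - 14 k^{2}$ ($n{\left(k \right)} = 12 + \left(\left(k^{2} + k k\right) + 3\right)^{2} - 7 \left(\left(k^{2} + k k\right) + 3\right) = 12 + \left(\left(k^{2} + k^{2}\right) + 3\right)^{2} - 7 \left(\left(k^{2} + k^{2}\right) + 3\right) = 12 + \left(2 k^{2} + 3\right)^{2} - 7 \left(2 k^{2} + 3\right) = 12 + \left(3 + 2 k^{2}\right)^{2} - 7 \left(3 + 2 k^{2}\right) = 12 + \left(3 + 2 k^{2}\right)^{2} - \left(21 + 14 k^{2}\right) = -9 + \left(3 + 2 k^{2}\right)^{2} - 14 k^{2}$)
$\left(-41 + q{\left(-4,-5 \right)}\right) n{\left(-4 \right)} = \left(-41 - 3\right) \left(-4\right)^{2} \left(-2 + 4 \left(-4\right)^{2}\right) = - 44 \cdot 16 \left(-2 + 4 \cdot 16\right) = - 44 \cdot 16 \left(-2 + 64\right) = - 44 \cdot 16 \cdot 62 = \left(-44\right) 992 = -43648$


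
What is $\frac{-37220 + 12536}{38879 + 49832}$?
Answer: $- \frac{24684}{88711} \approx -0.27825$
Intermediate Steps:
$\frac{-37220 + 12536}{38879 + 49832} = - \frac{24684}{88711}$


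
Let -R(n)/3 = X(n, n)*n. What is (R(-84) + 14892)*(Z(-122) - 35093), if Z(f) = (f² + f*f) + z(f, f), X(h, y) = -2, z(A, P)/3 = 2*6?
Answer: -76098132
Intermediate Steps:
z(A, P) = 36 (z(A, P) = 3*(2*6) = 3*12 = 36)
R(n) = 6*n (R(n) = -(-6)*n = 6*n)
Z(f) = 36 + 2*f² (Z(f) = (f² + f*f) + 36 = (f² + f²) + 36 = 2*f² + 36 = 36 + 2*f²)
(R(-84) + 14892)*(Z(-122) - 35093) = (6*(-84) + 14892)*((36 + 2*(-122)²) - 35093) = (-504 + 14892)*((36 + 2*14884) - 35093) = 14388*((36 + 29768) - 35093) = 14388*(29804 - 35093) = 14388*(-5289) = -76098132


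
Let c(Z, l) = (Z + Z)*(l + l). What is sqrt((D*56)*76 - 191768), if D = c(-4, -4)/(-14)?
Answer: 2*I*sqrt(52806) ≈ 459.59*I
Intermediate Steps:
c(Z, l) = 4*Z*l (c(Z, l) = (2*Z)*(2*l) = 4*Z*l)
D = -32/7 (D = (4*(-4)*(-4))/(-14) = 64*(-1/14) = -32/7 ≈ -4.5714)
sqrt((D*56)*76 - 191768) = sqrt(-32/7*56*76 - 191768) = sqrt(-256*76 - 191768) = sqrt(-19456 - 191768) = sqrt(-211224) = 2*I*sqrt(52806)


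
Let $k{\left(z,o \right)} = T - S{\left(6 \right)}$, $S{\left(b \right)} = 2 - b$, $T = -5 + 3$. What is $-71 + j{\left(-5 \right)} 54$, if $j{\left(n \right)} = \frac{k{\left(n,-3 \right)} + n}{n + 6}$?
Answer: $-233$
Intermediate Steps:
$T = -2$
$k{\left(z,o \right)} = 2$ ($k{\left(z,o \right)} = -2 - \left(2 - 6\right) = -2 - -4 = -2 + 4 = 2$)
$j{\left(n \right)} = \frac{2 + n}{6 + n}$ ($j{\left(n \right)} = \frac{2 + n}{n + 6} = \frac{2 + n}{6 + n}$)
$-71 + j{\left(-5 \right)} 54 = -71 + \frac{2 - 5}{6 - 5} \cdot 54 = -71 + 1^{-1} \left(-3\right) 54 = -71 + 1 \left(-3\right) 54 = -71 - 162 = -233$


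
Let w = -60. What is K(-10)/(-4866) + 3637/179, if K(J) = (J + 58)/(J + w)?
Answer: 103236961/5080915 ≈ 20.319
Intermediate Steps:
K(J) = (58 + J)/(-60 + J) (K(J) = (J + 58)/(J - 60) = (58 + J)/(-60 + J))
K(-10)/(-4866) + 3637/179 = ((58 - 10)/(-60 - 10))/(-4866) + 3637/179 = (48/(-70))*(-1/4866) + 3637*(1/179) = -1/70*48*(-1/4866) + 3637/179 = -24/35*(-1/4866) + 3637/179 = 4/28385 + 3637/179 = 103236961/5080915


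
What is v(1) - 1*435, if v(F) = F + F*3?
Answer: -431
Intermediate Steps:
v(F) = 4*F (v(F) = F + 3*F = 4*F)
v(1) - 1*435 = 4*1 - 1*435 = 4 - 435 = -431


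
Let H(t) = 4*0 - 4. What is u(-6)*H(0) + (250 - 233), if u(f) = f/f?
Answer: 13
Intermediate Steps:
u(f) = 1
H(t) = -4 (H(t) = 0 - 4 = -4)
u(-6)*H(0) + (250 - 233) = 1*(-4) + (250 - 233) = -4 + 17 = 13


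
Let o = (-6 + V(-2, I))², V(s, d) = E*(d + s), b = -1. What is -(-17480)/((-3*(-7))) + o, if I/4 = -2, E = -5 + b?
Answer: 78716/21 ≈ 3748.4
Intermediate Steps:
E = -6 (E = -5 - 1 = -6)
I = -8 (I = 4*(-2) = -8)
V(s, d) = -6*d - 6*s (V(s, d) = -6*(d + s) = -6*d - 6*s)
o = 2916 (o = (-6 + (-6*(-8) - 6*(-2)))² = (-6 + (48 + 12))² = (-6 + 60)² = 54² = 2916)
-(-17480)/((-3*(-7))) + o = -(-17480)/((-3*(-7))) + 2916 = -(-17480)/21 + 2916 = -152*(-115/21) + 2916 = 17480/21 + 2916 = 78716/21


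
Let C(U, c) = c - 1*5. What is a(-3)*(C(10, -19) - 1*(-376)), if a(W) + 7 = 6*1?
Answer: -352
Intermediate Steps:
C(U, c) = -5 + c (C(U, c) = c - 5 = -5 + c)
a(W) = -1 (a(W) = -7 + 6*1 = -7 + 6 = -1)
a(-3)*(C(10, -19) - 1*(-376)) = -((-5 - 19) - 1*(-376)) = -(-24 + 376) = -1*352 = -352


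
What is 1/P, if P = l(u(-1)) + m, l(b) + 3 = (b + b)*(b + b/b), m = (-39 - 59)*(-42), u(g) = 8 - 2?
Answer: 1/4197 ≈ 0.00023827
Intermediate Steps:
u(g) = 6
m = 4116 (m = -98*(-42) = 4116)
l(b) = -3 + 2*b*(1 + b) (l(b) = -3 + (b + b)*(b + b/b) = -3 + (2*b)*(b + 1) = -3 + (2*b)*(1 + b) = -3 + 2*b*(1 + b))
P = 4197 (P = (-3 + 2*6 + 2*6²) + 4116 = (-3 + 12 + 2*36) + 4116 = (-3 + 12 + 72) + 4116 = 81 + 4116 = 4197)
1/P = 1/4197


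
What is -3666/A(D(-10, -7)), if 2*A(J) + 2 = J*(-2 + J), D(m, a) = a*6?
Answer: -282/71 ≈ -3.9718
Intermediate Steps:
D(m, a) = 6*a
A(J) = -1 + J*(-2 + J)/2 (A(J) = -1 + (J*(-2 + J))/2 = -1 + J*(-2 + J)/2)
-3666/A(D(-10, -7)) = -3666/(-1 + (6*(-7))²/2 - 6*(-7)) = -3666/(-1 + (½)*(-42)² - 1*(-42)) = -3666/(-1 + (½)*1764 + 42) = -3666/(-1 + 882 + 42) = -3666/923 = -3666*1/923 = -282/71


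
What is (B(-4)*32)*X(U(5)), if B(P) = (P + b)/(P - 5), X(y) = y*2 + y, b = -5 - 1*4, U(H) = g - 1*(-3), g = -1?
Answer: 832/3 ≈ 277.33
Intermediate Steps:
U(H) = 2 (U(H) = -1 - 1*(-3) = -1 + 3 = 2)
b = -9 (b = -5 - 4 = -9)
X(y) = 3*y (X(y) = 2*y + y = 3*y)
B(P) = (-9 + P)/(-5 + P) (B(P) = (P - 9)/(P - 5) = (-9 + P)/(-5 + P))
(B(-4)*32)*X(U(5)) = (((-9 - 4)/(-5 - 4))*32)*(3*2) = ((-13/(-9))*32)*6 = (-1/9*(-13)*32)*6 = ((13/9)*32)*6 = (416/9)*6 = 832/3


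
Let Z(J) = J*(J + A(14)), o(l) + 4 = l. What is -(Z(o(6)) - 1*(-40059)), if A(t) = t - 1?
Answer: -40089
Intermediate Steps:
o(l) = -4 + l
A(t) = -1 + t
Z(J) = J*(13 + J) (Z(J) = J*(J + (-1 + 14)) = J*(J + 13) = J*(13 + J))
-(Z(o(6)) - 1*(-40059)) = -((-4 + 6)*(13 + (-4 + 6)) - 1*(-40059)) = -(2*(13 + 2) + 40059) = -(2*15 + 40059) = -(30 + 40059) = -1*40089 = -40089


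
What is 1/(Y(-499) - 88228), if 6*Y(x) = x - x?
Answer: -1/88228 ≈ -1.1334e-5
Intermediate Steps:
Y(x) = 0 (Y(x) = (x - x)/6 = (⅙)*0 = 0)
1/(Y(-499) - 88228) = 1/(0 - 88228) = 1/(-88228) = -1/88228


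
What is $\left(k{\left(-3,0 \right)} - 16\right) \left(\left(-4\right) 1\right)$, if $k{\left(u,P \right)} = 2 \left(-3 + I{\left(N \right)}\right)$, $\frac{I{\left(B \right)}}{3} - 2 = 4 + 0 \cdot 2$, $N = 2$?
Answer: $-56$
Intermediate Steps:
$I{\left(B \right)} = 18$ ($I{\left(B \right)} = 6 + 3 \left(4 + 0 \cdot 2\right) = 6 + 3 \left(4 + 0\right) = 6 + 3 \cdot 4 = 6 + 12 = 18$)
$k{\left(u,P \right)} = 30$ ($k{\left(u,P \right)} = 2 \left(-3 + 18\right) = 2 \cdot 15 = 30$)
$\left(k{\left(-3,0 \right)} - 16\right) \left(\left(-4\right) 1\right) = \left(30 - 16\right) \left(\left(-4\right) 1\right) = 14 \left(-4\right) = -56$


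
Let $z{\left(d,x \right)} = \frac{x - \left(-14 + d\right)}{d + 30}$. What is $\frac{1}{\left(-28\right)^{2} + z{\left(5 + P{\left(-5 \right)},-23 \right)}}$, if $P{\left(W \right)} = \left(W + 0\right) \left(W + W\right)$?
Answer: $\frac{85}{66576} \approx 0.0012767$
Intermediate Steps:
$P{\left(W \right)} = 2 W^{2}$ ($P{\left(W \right)} = W 2 W = 2 W^{2}$)
$z{\left(d,x \right)} = \frac{14 + x - d}{30 + d}$
$\frac{1}{\left(-28\right)^{2} + z{\left(5 + P{\left(-5 \right)},-23 \right)}} = \frac{1}{\left(-28\right)^{2} + \frac{14 - 23 - \left(5 + 2 \left(-5\right)^{2}\right)}{30 + \left(5 + 2 \left(-5\right)^{2}\right)}} = \frac{1}{784 + \frac{14 - 23 - \left(5 + 2 \cdot 25\right)}{30 + \left(5 + 2 \cdot 25\right)}} = \frac{1}{784 + \frac{14 - 23 - \left(5 + 50\right)}{30 + \left(5 + 50\right)}} = \frac{1}{784 + \frac{14 - 23 - 55}{30 + 55}} = \frac{1}{784 + \frac{14 - 23 - 55}{85}} = \frac{1}{784 + \frac{1}{85} \left(-64\right)} = \frac{1}{784 - \frac{64}{85}} = \frac{1}{\frac{66576}{85}} = \frac{85}{66576}$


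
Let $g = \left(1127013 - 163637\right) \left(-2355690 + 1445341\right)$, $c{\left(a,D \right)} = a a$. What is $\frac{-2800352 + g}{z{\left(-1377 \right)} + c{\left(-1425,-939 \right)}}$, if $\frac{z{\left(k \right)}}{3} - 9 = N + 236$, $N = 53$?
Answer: $- \frac{877011178576}{2031519} \approx -4.317 \cdot 10^{5}$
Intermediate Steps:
$c{\left(a,D \right)} = a^{2}$
$g = -877008378224$ ($g = 963376 \left(-910349\right) = -877008378224$)
$z{\left(k \right)} = 894$ ($z{\left(k \right)} = 27 + 3 \left(53 + 236\right) = 27 + 3 \cdot 289 = 27 + 867 = 894$)
$\frac{-2800352 + g}{z{\left(-1377 \right)} + c{\left(-1425,-939 \right)}} = \frac{-2800352 - 877008378224}{894 + \left(-1425\right)^{2}} = - \frac{877011178576}{894 + 2030625} = - \frac{877011178576}{2031519}$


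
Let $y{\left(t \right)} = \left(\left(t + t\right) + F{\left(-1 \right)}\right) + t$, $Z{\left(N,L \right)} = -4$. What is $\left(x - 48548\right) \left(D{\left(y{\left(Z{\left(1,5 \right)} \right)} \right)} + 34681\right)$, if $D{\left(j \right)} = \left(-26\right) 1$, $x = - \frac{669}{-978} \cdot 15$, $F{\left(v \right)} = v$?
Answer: $- \frac{548356565465}{326} \approx -1.6821 \cdot 10^{9}$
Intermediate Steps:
$y{\left(t \right)} = -1 + 3 t$ ($y{\left(t \right)} = \left(\left(t + t\right) - 1\right) + t = \left(2 t - 1\right) + t = \left(-1 + 2 t\right) + t = -1 + 3 t$)
$x = \frac{3345}{326}$ ($x = \left(-669\right) \left(- \frac{1}{978}\right) 15 = \frac{223}{326} \cdot 15 = \frac{3345}{326} \approx 10.261$)
$D{\left(j \right)} = -26$
$\left(x - 48548\right) \left(D{\left(y{\left(Z{\left(1,5 \right)} \right)} \right)} + 34681\right) = \left(\frac{3345}{326} - 48548\right) \left(-26 + 34681\right) = \left(- \frac{15823303}{326}\right) 34655 = - \frac{548356565465}{326}$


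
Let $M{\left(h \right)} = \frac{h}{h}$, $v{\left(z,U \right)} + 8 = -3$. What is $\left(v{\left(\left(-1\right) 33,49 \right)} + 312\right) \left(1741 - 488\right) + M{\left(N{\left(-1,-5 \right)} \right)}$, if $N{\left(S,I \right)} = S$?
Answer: $377154$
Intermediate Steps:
$v{\left(z,U \right)} = -11$ ($v{\left(z,U \right)} = -8 - 3 = -11$)
$M{\left(h \right)} = 1$
$\left(v{\left(\left(-1\right) 33,49 \right)} + 312\right) \left(1741 - 488\right) + M{\left(N{\left(-1,-5 \right)} \right)} = \left(-11 + 312\right) \left(1741 - 488\right) + 1 = 301 \cdot 1253 + 1 = 377153 + 1 = 377154$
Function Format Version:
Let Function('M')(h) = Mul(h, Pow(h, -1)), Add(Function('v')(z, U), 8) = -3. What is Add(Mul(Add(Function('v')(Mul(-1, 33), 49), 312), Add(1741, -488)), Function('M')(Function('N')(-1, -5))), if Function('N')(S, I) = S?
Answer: 377154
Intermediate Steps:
Function('v')(z, U) = -11 (Function('v')(z, U) = Add(-8, -3) = -11)
Function('M')(h) = 1
Add(Mul(Add(Function('v')(Mul(-1, 33), 49), 312), Add(1741, -488)), Function('M')(Function('N')(-1, -5))) = Add(Mul(Add(-11, 312), Add(1741, -488)), 1) = Add(Mul(301, 1253), 1) = Add(377153, 1) = 377154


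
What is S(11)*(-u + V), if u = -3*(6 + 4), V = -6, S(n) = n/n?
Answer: 24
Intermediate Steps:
S(n) = 1
u = -30 (u = -3*10 = -30)
S(11)*(-u + V) = 1*(-1*(-30) - 6) = 1*(30 - 6) = 1*24 = 24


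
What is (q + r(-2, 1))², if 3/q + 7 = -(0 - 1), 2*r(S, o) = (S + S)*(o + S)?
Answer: 9/4 ≈ 2.2500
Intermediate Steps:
r(S, o) = S*(S + o) (r(S, o) = ((S + S)*(o + S))/2 = ((2*S)*(S + o))/2 = (2*S*(S + o))/2 = S*(S + o))
q = -½ (q = 3/(-7 - (0 - 1)) = 3/(-7 - 1*(-1)) = 3/(-7 + 1) = 3/(-6) = 3*(-⅙) = -½ ≈ -0.50000)
(q + r(-2, 1))² = (-½ - 2*(-2 + 1))² = (-½ - 2*(-1))² = (-½ + 2)² = (3/2)² = 9/4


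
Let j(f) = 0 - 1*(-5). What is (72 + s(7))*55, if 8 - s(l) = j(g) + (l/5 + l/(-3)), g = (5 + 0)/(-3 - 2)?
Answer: 12529/3 ≈ 4176.3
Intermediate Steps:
g = -1 (g = 5/(-5) = 5*(-1/5) = -1)
j(f) = 5 (j(f) = 0 + 5 = 5)
s(l) = 3 + 2*l/15 (s(l) = 8 - (5 + (l/5 + l/(-3))) = 8 - (5 + (l*(1/5) + l*(-1/3))) = 8 - (5 + (l/5 - l/3)) = 8 - (5 - 2*l/15) = 8 + (-5 + 2*l/15) = 3 + 2*l/15)
(72 + s(7))*55 = (72 + (3 + (2/15)*7))*55 = (72 + (3 + 14/15))*55 = (72 + 59/15)*55 = (1139/15)*55 = 12529/3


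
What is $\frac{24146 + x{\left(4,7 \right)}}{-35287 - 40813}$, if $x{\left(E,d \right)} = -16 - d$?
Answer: $- \frac{24123}{76100} \approx -0.31699$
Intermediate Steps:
$\frac{24146 + x{\left(4,7 \right)}}{-35287 - 40813} = \frac{24146 - 23}{-35287 - 40813} = \frac{24146 - 23}{-76100} = \left(24146 - 23\right) \left(- \frac{1}{76100}\right) = 24123 \left(- \frac{1}{76100}\right) = - \frac{24123}{76100}$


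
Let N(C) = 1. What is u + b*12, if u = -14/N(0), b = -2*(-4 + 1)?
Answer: 58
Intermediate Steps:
b = 6 (b = -2*(-3) = 6)
u = -14 (u = -14/1 = -14*1 = -14)
u + b*12 = -14 + 6*12 = -14 + 72 = 58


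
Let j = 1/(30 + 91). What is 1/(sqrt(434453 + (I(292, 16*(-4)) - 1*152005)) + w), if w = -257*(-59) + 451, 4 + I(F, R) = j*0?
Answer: 7807/121757276 - sqrt(70611)/121757276 ≈ 6.1937e-5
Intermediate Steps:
j = 1/121 ≈ 0.0082645
I(F, R) = -4 (I(F, R) = -4 + (1/121)*0 = -4 + 0 = -4)
w = 15614 (w = 15163 + 451 = 15614)
1/(sqrt(434453 + (I(292, 16*(-4)) - 1*152005)) + w) = 1/(sqrt(434453 + (-4 - 1*152005)) + 15614) = 1/(sqrt(434453 + (-4 - 152005)) + 15614) = 1/(sqrt(434453 - 152009) + 15614) = 1/(sqrt(282444) + 15614) = 1/(2*sqrt(70611) + 15614) = 1/(15614 + 2*sqrt(70611))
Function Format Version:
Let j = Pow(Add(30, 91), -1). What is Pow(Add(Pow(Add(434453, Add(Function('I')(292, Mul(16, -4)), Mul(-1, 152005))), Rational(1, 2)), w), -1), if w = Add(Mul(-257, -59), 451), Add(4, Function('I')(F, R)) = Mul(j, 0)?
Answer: Add(Rational(7807, 121757276), Mul(Rational(-1, 121757276), Pow(70611, Rational(1, 2)))) ≈ 6.1937e-5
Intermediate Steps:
j = Rational(1, 121) (j = Pow(121, -1) = Rational(1, 121) ≈ 0.0082645)
Function('I')(F, R) = -4 (Function('I')(F, R) = Add(-4, Mul(Rational(1, 121), 0)) = Add(-4, 0) = -4)
w = 15614 (w = Add(15163, 451) = 15614)
Pow(Add(Pow(Add(434453, Add(Function('I')(292, Mul(16, -4)), Mul(-1, 152005))), Rational(1, 2)), w), -1) = Pow(Add(Pow(Add(434453, Add(-4, Mul(-1, 152005))), Rational(1, 2)), 15614), -1) = Pow(Add(Pow(Add(434453, Add(-4, -152005)), Rational(1, 2)), 15614), -1) = Pow(Add(Pow(Add(434453, -152009), Rational(1, 2)), 15614), -1) = Pow(Add(Pow(282444, Rational(1, 2)), 15614), -1) = Pow(Add(Mul(2, Pow(70611, Rational(1, 2))), 15614), -1) = Pow(Add(15614, Mul(2, Pow(70611, Rational(1, 2)))), -1)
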